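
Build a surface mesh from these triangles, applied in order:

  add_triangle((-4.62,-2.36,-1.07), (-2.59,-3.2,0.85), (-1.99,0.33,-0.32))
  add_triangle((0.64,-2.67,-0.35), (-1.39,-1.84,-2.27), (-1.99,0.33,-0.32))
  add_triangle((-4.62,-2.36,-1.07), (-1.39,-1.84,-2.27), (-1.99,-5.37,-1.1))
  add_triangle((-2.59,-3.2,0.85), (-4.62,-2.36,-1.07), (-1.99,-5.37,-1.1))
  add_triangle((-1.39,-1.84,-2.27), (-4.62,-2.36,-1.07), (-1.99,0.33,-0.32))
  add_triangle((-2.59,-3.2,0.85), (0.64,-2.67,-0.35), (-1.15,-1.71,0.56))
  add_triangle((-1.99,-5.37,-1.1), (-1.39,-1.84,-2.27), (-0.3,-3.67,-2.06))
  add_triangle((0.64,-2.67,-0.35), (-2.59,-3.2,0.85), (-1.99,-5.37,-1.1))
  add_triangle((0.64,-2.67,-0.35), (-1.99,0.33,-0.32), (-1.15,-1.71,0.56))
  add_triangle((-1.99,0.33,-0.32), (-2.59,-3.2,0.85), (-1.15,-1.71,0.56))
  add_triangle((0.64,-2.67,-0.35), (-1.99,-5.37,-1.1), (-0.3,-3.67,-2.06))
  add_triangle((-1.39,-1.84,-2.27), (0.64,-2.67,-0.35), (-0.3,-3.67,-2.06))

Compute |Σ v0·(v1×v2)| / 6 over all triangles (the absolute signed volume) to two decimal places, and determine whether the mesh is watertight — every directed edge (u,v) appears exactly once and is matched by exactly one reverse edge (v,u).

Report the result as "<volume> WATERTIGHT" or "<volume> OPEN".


20.34 WATERTIGHT

Per-triangle v0·(v1×v2)/6:
  t1: +1.7069
  t2: -1.4292
  t3: +5.9742
  t4: +5.7838
  t5: +1.8972
  t6: +0.2902
  t7: +2.6251
  t8: +2.4430
  t9: -0.9190
  t10: +0.0983
  t11: +2.0947
  t12: -0.2215
Σ = +20.3439 → |volume| = 20.34

Directed edges: 36 total, each appears once with its reverse present → watertight.


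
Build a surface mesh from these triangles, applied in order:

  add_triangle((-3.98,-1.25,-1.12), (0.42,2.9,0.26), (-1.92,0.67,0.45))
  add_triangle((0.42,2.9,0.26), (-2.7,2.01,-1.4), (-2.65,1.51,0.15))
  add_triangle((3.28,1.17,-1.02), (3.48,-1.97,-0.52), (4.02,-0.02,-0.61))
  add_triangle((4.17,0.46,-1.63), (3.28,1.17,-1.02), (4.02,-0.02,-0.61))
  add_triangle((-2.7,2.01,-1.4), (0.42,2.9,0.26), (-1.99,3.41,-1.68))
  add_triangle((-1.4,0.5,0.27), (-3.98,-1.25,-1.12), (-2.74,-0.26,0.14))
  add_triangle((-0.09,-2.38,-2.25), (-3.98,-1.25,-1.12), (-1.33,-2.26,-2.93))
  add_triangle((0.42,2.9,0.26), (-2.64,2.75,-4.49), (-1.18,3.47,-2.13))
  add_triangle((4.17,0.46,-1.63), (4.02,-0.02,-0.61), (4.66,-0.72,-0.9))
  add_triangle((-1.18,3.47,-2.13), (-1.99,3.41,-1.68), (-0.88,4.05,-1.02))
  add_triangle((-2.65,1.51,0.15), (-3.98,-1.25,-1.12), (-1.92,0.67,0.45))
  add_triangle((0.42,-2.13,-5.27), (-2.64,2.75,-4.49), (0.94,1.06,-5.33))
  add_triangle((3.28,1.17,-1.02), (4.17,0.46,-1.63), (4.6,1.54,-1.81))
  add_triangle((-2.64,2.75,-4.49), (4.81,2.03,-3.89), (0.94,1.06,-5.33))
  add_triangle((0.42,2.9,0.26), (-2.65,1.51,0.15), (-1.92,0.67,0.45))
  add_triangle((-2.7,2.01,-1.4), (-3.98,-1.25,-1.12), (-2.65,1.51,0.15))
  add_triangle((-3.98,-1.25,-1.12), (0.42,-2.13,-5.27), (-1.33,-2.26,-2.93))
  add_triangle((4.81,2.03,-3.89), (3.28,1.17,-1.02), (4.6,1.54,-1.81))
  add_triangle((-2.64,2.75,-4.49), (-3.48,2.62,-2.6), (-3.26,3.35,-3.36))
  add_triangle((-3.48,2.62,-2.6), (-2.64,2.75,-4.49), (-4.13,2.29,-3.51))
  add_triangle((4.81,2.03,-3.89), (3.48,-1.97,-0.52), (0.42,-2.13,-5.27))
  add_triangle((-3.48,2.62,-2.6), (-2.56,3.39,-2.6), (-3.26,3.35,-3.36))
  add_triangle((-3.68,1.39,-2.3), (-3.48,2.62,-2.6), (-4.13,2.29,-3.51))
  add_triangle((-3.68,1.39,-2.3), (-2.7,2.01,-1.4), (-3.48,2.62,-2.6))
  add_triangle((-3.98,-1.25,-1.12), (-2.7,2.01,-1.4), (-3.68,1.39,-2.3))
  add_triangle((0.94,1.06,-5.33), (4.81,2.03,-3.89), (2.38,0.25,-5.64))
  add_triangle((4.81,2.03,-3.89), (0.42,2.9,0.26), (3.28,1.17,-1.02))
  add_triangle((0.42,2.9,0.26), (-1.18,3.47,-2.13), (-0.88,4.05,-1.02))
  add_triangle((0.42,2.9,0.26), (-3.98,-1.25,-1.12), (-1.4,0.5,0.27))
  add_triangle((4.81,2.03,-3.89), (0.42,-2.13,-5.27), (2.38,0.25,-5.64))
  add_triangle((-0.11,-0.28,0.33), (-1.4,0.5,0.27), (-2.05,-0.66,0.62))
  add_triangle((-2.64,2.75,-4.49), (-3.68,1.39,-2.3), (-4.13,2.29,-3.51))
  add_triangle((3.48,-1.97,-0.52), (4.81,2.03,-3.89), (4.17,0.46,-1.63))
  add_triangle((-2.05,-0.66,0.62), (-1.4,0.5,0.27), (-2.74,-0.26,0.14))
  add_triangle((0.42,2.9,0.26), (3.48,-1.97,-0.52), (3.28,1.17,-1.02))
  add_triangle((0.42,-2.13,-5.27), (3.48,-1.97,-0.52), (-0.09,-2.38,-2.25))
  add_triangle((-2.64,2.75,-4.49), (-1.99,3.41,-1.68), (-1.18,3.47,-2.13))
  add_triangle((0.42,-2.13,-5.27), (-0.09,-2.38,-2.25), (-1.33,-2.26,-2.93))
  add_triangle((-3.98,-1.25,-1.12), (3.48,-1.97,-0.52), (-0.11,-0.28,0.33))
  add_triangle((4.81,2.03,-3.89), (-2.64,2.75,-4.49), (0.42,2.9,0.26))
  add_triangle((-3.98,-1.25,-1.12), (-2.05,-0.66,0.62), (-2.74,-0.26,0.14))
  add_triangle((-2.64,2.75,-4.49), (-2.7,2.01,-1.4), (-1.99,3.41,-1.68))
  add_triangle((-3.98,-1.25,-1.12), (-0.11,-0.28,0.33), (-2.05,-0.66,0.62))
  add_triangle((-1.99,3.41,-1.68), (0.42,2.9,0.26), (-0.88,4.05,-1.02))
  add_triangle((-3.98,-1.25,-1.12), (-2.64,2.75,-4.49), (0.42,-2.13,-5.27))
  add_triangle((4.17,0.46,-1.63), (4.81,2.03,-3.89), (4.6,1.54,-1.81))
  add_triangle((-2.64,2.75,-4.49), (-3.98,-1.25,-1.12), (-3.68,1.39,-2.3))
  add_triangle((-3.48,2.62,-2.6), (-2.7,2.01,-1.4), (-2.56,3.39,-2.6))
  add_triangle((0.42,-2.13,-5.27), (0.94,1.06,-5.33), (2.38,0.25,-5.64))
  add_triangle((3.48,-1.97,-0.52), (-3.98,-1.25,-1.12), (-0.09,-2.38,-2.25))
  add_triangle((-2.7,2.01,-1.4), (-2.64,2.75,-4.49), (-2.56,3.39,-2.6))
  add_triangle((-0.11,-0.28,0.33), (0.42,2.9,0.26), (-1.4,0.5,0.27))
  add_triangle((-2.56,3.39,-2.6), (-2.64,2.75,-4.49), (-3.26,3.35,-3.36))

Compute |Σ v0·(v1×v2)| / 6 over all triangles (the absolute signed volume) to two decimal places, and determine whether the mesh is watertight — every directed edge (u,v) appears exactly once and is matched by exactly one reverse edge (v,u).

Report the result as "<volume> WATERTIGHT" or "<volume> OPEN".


132.95 OPEN

Per-triangle v0·(v1×v2)/6:
  t1: -1.6986
  t2: +2.2121
  t3: -0.6769
  t4: +0.6244
  t5: +0.9737
  t6: +0.3034
  t7: +1.2682
  t8: +0.2672
  t9: +0.5277
  t10: +0.8229
  t11: +0.7823
  t12: +10.5291
  t13: +0.1948
  t14: +10.6335
  t15: +0.5264
  t16: +2.6928
  t17: +2.7500
  t18: +0.1972
  t19: +0.8990
  t20: +1.3841
  t21: +17.8352
  t22: +0.4271
  t23: +0.5534
  t24: +0.4883
  t25: +1.3160
  t26: +4.7394
  t27: +3.6666
  t28: +0.6055
  t29: +1.1308
  t30: +3.8899
  t31: +0.0836
  t32: +0.2731
  t33: +2.4123
  t34: +0.1911
  t35: +1.5310
  t36: +4.8578
  t37: +1.7530
  t38: +1.7651
  t39: +0.9775
  t40: +16.3184
  t41: +0.4866
  t42: +2.4798
  t43: +0.1910
  t44: +0.2529
  t45: +18.4146
  t46: +1.4299
  t47: +3.3258
  t48: +0.5146
  t49: +4.3055
  t50: +2.1811
  t51: -1.6352
  t52: +0.2452
  t53: +0.7306
Σ = +132.9506 → |volume| = 132.95

Directed edges: 159 total; 7 unmatched, e.g. (3.48,-1.97,-0.52)→(4.02,-0.02,-0.61) → open.


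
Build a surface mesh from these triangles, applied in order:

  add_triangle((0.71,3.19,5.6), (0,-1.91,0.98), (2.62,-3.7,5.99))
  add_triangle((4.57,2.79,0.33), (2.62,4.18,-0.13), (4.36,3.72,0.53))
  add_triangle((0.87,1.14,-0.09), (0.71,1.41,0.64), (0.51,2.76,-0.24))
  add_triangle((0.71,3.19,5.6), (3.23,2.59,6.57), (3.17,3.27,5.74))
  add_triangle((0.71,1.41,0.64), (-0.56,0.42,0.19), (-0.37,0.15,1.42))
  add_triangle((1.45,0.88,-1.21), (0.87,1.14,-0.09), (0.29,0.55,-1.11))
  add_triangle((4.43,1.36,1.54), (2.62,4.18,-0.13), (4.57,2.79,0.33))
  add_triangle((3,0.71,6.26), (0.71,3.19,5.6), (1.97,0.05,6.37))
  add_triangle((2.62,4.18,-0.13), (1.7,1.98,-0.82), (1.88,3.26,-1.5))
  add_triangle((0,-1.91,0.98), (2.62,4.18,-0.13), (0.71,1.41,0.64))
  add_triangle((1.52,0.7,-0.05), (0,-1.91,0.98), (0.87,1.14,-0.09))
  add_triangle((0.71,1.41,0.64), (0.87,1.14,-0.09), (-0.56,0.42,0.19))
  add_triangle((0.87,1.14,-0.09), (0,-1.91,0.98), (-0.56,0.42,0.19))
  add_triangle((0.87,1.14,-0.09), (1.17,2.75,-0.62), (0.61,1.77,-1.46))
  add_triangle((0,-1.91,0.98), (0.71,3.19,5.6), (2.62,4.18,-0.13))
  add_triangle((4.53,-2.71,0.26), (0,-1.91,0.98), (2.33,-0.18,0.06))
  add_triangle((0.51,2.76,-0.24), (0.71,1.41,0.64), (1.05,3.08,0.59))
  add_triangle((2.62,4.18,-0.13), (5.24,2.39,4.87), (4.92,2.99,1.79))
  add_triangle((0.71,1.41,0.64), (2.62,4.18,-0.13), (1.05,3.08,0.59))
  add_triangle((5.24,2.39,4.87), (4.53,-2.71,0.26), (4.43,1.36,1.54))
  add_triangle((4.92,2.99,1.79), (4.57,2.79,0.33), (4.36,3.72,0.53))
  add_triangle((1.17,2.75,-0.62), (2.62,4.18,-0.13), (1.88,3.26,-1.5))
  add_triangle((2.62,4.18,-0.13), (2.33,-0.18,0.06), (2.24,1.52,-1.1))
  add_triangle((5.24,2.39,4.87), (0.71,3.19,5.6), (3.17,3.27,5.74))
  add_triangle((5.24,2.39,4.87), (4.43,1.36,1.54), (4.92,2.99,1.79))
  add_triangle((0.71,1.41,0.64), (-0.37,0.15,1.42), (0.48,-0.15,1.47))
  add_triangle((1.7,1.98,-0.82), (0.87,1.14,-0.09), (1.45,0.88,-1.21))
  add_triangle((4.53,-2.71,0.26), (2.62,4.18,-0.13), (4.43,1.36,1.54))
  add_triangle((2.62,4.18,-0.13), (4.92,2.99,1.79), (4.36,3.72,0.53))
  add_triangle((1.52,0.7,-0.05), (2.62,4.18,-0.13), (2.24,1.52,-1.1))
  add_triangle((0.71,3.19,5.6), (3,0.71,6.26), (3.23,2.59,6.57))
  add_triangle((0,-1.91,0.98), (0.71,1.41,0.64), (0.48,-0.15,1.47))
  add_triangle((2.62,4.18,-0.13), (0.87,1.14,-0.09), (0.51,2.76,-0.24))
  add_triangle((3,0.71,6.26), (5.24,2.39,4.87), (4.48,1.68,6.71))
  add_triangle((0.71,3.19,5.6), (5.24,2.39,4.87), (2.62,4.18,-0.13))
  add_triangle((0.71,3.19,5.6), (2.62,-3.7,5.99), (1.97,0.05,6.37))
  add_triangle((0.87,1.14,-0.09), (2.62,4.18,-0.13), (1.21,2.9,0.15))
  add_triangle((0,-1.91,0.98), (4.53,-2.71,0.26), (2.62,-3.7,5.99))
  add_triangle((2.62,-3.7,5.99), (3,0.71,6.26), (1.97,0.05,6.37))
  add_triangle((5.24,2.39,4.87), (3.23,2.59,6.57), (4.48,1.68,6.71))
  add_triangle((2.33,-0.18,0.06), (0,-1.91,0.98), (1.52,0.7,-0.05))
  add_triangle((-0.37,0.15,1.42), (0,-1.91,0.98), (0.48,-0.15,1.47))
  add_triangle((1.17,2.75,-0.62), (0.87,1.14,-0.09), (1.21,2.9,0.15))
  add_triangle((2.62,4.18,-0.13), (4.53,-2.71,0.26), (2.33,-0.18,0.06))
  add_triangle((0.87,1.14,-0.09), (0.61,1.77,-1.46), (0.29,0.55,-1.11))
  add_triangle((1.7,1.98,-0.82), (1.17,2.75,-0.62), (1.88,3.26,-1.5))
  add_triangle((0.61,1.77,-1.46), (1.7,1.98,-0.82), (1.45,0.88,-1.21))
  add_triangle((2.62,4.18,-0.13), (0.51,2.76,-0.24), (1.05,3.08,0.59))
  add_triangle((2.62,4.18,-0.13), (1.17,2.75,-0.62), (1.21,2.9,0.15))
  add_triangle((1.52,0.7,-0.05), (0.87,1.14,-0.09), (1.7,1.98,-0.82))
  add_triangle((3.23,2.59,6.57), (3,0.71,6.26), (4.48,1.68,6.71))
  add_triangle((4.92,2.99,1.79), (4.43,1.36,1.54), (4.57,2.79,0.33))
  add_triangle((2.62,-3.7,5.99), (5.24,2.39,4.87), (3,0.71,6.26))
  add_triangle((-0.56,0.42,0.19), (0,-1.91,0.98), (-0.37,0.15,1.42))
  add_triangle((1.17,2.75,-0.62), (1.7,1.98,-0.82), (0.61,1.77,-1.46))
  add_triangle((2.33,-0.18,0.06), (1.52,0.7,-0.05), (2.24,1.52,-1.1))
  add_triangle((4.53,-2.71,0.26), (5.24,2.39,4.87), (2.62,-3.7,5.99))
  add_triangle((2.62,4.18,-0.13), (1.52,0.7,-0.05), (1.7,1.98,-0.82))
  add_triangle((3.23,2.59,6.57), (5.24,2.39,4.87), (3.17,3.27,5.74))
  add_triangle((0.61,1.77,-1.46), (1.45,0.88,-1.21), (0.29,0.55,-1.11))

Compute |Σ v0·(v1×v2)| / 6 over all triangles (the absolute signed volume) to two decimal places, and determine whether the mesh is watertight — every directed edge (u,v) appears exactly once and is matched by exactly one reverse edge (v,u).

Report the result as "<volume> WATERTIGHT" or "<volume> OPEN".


Per-triangle v0·(v1×v2)/6:
  t1: +5.1109
  t2: +0.6802
  t3: -0.2294
  t4: +2.6277
  t5: +0.2452
  t6: -0.1859
  t7: -2.0712
  t8: +4.2708
  t9: +0.5335
  t10: +0.6818
  t11: -0.1539
  t12: +0.1102
  t13: -0.2005
  t14: -0.1763
  t15: -5.5803
  t16: -0.7918
  t17: -0.0087
  t18: +5.5829
  t19: +0.3365
  t20: +8.4712
  t21: +1.1586
  t22: +0.4787
  t23: +1.8404
  t24: -0.8767
  t25: +3.2842
  t26: +0.3375
  t27: +0.0572
  t28: +6.4281
  t29: +1.2907
  t30: -0.7677
  t31: +4.0160
  t32: +0.1065
  t33: +0.0631
  t34: +0.3622
  t35: +19.2989
  t36: +1.5015
  t37: +0.0029
  t38: +6.8431
  t39: +4.7713
  t40: +3.6158
  t41: -0.2450
  t42: +0.3928
  t43: -0.1437
  t44: +0.0630
  t45: -0.1176
  t46: -0.2163
  t47: +0.4204
  t48: +0.6774
  t49: +0.3189
  t50: -0.1245
  t51: +2.3555
  t52: +1.4566
  t53: +12.7981
  t54: +0.2191
  t55: +0.4415
  t56: -0.3089
  t57: +31.7152
  t58: +0.5623
  t59: +2.9594
  t60: +0.2077
Σ = +126.4972 → |volume| = 126.50

Directed edges: 180 total, each appears once with its reverse present → watertight.

126.50 WATERTIGHT


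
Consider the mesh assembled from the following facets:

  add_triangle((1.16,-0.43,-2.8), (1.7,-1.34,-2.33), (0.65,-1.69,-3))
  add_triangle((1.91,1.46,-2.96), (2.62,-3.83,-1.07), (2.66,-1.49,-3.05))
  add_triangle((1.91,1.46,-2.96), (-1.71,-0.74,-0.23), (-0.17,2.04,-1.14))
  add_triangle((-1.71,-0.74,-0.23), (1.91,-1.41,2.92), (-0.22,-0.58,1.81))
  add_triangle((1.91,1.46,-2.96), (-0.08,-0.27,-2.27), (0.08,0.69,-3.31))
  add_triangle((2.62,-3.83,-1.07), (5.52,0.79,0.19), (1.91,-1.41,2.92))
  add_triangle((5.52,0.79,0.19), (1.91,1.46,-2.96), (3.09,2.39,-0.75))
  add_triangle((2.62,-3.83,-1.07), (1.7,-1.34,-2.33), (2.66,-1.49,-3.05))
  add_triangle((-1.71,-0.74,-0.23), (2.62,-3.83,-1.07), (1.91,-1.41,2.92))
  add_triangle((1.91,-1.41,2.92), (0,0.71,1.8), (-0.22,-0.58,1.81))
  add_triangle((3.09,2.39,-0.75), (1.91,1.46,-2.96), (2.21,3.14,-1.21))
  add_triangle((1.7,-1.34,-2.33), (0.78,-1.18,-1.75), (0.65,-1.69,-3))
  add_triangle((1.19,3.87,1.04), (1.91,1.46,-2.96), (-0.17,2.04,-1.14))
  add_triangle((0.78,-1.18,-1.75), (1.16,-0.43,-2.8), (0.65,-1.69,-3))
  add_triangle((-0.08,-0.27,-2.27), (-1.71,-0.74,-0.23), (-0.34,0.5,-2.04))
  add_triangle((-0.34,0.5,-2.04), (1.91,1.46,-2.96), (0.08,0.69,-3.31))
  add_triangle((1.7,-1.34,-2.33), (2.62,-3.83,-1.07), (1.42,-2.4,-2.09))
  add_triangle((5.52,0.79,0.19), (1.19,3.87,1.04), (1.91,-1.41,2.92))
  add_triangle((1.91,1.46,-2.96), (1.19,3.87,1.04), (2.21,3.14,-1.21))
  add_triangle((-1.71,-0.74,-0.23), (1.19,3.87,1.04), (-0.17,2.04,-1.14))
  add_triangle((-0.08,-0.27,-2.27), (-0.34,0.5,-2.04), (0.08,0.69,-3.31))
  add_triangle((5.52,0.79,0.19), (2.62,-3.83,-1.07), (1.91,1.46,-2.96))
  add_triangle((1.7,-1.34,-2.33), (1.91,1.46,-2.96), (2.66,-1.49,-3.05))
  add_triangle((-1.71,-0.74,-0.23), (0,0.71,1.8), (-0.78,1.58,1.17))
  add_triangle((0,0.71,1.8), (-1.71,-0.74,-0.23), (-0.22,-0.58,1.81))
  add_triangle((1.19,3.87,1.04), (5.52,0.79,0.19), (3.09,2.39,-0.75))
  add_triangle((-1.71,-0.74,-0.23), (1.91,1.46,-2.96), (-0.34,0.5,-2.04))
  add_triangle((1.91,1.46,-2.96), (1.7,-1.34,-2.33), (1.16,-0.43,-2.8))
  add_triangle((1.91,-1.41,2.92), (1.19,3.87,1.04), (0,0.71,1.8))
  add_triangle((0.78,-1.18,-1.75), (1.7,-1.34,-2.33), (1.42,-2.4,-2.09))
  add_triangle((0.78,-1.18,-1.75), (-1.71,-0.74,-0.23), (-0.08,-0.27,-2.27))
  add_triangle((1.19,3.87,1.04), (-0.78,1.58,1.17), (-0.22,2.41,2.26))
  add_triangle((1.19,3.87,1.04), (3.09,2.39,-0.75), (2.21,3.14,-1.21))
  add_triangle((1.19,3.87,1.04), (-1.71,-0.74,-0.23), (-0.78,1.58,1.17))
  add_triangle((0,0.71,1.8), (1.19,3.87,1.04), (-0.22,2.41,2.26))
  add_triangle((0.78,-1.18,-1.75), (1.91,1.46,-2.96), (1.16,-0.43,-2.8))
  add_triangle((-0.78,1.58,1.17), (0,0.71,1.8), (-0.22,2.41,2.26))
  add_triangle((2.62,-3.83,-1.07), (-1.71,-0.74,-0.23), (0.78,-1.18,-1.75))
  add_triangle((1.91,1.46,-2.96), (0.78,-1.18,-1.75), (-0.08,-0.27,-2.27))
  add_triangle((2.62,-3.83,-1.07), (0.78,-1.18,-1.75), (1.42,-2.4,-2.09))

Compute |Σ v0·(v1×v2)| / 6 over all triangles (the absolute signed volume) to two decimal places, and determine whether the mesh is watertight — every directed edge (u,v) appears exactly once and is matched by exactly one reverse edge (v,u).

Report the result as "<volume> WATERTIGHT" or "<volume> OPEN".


Per-triangle v0·(v1×v2)/6:
  t1: +0.6932
  t2: +1.3629
  t3: +1.7361
  t4: +0.8046
  t5: +0.6911
  t6: +12.8386
  t7: +4.4871
  t8: +0.7313
  t9: +4.6741
  t10: +0.9105
  t11: +1.8453
  t12: +0.1105
  t13: +3.3149
  t14: -0.2837
  t15: +0.5505
  t16: +0.2568
  t17: +0.9867
  t18: +11.2623
  t19: +0.7554
  t20: +1.5982
  t21: +0.1652
  t22: +12.9719
  t23: +0.5594
  t24: +0.7257
  t25: +0.6209
  t26: +4.7050
  t27: -0.2333
  t28: +0.9698
  t29: +2.8970
  t30: +0.2241
  t31: +0.8527
  t32: +0.8544
  t33: +2.0023
  t34: +0.7382
  t35: +0.7705
  t36: -0.3399
  t37: +0.2815
  t38: +2.0089
  t39: +1.3177
  t40: -0.1764
Σ = +81.2419 → |volume| = 81.24

Directed edges: 120 total, each appears once with its reverse present → watertight.

81.24 WATERTIGHT


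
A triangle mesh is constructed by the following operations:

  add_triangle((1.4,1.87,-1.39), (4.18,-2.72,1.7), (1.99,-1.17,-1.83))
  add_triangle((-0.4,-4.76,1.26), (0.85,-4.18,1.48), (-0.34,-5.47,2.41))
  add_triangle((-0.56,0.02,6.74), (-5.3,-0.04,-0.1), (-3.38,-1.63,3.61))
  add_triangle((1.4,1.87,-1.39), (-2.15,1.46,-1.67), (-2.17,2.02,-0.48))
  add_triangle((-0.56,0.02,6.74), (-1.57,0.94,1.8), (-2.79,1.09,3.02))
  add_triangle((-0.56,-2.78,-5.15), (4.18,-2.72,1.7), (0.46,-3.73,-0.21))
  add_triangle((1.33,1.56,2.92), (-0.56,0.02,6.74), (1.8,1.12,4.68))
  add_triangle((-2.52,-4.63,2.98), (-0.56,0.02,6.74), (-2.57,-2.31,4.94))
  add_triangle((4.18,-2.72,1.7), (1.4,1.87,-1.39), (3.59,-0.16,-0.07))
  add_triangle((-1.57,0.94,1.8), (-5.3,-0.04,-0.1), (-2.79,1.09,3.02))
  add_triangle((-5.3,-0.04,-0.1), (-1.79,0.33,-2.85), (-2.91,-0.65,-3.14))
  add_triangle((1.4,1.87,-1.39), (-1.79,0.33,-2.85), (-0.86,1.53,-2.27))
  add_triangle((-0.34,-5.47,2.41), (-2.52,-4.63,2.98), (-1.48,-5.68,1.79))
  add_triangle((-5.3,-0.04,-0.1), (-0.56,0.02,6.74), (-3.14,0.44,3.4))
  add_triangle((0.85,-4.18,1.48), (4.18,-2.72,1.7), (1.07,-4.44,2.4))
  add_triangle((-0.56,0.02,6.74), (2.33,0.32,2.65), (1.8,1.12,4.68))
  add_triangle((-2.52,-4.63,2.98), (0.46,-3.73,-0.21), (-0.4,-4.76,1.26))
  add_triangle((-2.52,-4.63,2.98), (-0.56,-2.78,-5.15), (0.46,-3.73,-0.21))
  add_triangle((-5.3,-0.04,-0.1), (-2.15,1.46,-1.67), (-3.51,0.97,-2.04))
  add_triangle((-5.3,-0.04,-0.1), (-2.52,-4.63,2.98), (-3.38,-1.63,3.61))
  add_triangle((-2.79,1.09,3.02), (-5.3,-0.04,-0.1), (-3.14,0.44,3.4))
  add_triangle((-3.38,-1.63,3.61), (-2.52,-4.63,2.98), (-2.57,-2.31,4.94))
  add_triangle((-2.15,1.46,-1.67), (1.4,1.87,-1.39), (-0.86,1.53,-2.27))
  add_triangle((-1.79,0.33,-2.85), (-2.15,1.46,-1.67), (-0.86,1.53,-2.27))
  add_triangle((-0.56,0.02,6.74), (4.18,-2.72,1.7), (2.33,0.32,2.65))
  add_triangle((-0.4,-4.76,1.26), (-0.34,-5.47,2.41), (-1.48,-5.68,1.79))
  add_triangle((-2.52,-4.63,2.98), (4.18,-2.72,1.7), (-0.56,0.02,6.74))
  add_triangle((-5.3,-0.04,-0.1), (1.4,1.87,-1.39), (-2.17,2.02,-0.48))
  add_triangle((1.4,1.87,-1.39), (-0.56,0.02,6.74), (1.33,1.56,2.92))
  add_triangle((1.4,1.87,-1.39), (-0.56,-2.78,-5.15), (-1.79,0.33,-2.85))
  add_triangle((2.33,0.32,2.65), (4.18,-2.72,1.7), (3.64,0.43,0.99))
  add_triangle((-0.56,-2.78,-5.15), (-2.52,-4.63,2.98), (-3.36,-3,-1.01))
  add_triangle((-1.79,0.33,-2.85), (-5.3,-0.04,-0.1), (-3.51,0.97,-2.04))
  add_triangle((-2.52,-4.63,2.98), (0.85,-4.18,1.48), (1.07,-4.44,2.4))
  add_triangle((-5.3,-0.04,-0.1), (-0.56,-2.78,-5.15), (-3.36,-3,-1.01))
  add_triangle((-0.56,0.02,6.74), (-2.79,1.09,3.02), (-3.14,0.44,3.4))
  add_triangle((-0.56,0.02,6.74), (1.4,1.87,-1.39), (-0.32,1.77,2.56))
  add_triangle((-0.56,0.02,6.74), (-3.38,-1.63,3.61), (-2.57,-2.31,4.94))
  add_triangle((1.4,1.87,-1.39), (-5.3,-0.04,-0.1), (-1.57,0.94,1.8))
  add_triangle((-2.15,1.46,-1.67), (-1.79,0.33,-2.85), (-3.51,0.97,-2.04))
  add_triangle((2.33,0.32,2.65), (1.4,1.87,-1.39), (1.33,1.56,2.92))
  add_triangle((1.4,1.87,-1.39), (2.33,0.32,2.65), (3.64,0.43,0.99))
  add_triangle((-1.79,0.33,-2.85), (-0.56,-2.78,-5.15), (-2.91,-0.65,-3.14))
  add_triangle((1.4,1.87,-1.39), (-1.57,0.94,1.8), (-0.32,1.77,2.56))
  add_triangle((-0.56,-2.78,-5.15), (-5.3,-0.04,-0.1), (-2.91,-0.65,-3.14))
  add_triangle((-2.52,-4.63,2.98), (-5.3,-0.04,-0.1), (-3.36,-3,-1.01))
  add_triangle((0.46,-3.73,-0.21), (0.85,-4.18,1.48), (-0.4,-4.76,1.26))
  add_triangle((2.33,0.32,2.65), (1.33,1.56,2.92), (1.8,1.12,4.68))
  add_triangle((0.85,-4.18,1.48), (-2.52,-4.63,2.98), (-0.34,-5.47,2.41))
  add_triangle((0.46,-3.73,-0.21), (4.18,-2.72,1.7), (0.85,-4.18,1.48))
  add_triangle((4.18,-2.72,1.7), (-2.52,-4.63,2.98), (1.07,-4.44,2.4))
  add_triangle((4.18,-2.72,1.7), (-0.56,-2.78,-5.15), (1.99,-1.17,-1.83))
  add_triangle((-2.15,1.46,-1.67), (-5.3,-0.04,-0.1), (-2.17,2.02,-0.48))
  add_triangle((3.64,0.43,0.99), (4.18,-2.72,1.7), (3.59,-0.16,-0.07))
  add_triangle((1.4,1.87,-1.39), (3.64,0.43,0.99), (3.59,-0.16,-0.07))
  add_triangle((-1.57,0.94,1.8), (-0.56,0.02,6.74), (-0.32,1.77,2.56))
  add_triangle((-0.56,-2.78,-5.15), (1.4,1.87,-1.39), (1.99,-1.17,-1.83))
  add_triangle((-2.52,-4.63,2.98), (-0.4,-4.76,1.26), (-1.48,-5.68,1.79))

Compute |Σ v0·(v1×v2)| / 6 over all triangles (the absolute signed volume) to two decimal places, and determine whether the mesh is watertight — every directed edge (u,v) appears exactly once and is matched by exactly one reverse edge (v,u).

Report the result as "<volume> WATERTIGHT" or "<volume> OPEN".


Per-triangle v0·(v1×v2)/6:
  t1: +4.9430
  t2: +0.8814
  t3: +9.6462
  t4: +1.7036
  t5: +0.9409
  t6: +10.8945
  t7: +1.8604
  t8: +5.3193
  t9: +0.0061
  t10: +0.7878
  t11: +2.4985
  t12: +0.9089
  t13: +2.4159
  t14: +2.6910
  t15: +2.0062
  t16: +2.4012
  t17: +0.9477
  t18: +11.4142
  t19: +1.1395
  t20: +10.6725
  t21: +2.1365
  t22: +4.0486
  t23: +0.7794
  t24: +1.0031
  t25: +9.3216
  t26: +0.7925
  t27: +29.4740
  t28: -1.8267
  t29: +1.0723
  t30: +5.8166
  t31: +3.9465
  t32: +11.4116
  t33: +1.8800
  t34: +2.1527
  t35: +11.1834
  t36: +2.2439
  t37: +2.7689
  t38: +4.0630
  t39: +4.1961
  t40: +0.9571
  t41: +2.5120
  t42: +2.1332
  t43: +2.7918
  t44: +1.4653
  t45: +4.7133
  t46: +11.8107
  t47: +1.3703
  t48: +0.9312
  t49: +0.2152
  t50: +3.7143
  t51: +1.8629
  t52: +6.2101
  t53: +2.3585
  t54: +2.2397
  t55: +1.7096
  t56: +2.6995
  t57: +5.1658
  t58: -0.9113
Σ = +224.4917 → |volume| = 224.49

Directed edges: 174 total, each appears once with its reverse present → watertight.

224.49 WATERTIGHT


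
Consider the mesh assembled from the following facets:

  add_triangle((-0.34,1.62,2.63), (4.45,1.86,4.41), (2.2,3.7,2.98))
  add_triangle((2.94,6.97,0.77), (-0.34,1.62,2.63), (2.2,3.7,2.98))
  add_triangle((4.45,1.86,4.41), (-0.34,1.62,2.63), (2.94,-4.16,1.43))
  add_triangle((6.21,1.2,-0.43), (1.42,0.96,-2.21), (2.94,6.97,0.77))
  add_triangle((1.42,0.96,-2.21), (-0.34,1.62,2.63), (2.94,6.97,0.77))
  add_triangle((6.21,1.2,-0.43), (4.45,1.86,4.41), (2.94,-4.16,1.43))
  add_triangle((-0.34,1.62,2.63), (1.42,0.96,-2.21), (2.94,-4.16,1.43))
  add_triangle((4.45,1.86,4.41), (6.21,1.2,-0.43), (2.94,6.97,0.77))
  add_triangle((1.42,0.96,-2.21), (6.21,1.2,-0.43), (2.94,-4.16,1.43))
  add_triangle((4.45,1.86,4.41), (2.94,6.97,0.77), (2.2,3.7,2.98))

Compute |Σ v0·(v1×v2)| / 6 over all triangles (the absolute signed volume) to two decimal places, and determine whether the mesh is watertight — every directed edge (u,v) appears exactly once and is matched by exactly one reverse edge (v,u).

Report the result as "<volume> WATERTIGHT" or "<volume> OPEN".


100.76 WATERTIGHT

Per-triangle v0·(v1×v2)/6:
  t1: +5.0731
  t2: +4.8769
  t3: +9.9192
  t4: +14.6827
  t5: -0.1369
  t6: +24.7796
  t7: -5.6859
  t8: +30.2544
  t9: +9.1745
  t10: +7.8259
Σ = +100.7634 → |volume| = 100.76

Directed edges: 30 total, each appears once with its reverse present → watertight.


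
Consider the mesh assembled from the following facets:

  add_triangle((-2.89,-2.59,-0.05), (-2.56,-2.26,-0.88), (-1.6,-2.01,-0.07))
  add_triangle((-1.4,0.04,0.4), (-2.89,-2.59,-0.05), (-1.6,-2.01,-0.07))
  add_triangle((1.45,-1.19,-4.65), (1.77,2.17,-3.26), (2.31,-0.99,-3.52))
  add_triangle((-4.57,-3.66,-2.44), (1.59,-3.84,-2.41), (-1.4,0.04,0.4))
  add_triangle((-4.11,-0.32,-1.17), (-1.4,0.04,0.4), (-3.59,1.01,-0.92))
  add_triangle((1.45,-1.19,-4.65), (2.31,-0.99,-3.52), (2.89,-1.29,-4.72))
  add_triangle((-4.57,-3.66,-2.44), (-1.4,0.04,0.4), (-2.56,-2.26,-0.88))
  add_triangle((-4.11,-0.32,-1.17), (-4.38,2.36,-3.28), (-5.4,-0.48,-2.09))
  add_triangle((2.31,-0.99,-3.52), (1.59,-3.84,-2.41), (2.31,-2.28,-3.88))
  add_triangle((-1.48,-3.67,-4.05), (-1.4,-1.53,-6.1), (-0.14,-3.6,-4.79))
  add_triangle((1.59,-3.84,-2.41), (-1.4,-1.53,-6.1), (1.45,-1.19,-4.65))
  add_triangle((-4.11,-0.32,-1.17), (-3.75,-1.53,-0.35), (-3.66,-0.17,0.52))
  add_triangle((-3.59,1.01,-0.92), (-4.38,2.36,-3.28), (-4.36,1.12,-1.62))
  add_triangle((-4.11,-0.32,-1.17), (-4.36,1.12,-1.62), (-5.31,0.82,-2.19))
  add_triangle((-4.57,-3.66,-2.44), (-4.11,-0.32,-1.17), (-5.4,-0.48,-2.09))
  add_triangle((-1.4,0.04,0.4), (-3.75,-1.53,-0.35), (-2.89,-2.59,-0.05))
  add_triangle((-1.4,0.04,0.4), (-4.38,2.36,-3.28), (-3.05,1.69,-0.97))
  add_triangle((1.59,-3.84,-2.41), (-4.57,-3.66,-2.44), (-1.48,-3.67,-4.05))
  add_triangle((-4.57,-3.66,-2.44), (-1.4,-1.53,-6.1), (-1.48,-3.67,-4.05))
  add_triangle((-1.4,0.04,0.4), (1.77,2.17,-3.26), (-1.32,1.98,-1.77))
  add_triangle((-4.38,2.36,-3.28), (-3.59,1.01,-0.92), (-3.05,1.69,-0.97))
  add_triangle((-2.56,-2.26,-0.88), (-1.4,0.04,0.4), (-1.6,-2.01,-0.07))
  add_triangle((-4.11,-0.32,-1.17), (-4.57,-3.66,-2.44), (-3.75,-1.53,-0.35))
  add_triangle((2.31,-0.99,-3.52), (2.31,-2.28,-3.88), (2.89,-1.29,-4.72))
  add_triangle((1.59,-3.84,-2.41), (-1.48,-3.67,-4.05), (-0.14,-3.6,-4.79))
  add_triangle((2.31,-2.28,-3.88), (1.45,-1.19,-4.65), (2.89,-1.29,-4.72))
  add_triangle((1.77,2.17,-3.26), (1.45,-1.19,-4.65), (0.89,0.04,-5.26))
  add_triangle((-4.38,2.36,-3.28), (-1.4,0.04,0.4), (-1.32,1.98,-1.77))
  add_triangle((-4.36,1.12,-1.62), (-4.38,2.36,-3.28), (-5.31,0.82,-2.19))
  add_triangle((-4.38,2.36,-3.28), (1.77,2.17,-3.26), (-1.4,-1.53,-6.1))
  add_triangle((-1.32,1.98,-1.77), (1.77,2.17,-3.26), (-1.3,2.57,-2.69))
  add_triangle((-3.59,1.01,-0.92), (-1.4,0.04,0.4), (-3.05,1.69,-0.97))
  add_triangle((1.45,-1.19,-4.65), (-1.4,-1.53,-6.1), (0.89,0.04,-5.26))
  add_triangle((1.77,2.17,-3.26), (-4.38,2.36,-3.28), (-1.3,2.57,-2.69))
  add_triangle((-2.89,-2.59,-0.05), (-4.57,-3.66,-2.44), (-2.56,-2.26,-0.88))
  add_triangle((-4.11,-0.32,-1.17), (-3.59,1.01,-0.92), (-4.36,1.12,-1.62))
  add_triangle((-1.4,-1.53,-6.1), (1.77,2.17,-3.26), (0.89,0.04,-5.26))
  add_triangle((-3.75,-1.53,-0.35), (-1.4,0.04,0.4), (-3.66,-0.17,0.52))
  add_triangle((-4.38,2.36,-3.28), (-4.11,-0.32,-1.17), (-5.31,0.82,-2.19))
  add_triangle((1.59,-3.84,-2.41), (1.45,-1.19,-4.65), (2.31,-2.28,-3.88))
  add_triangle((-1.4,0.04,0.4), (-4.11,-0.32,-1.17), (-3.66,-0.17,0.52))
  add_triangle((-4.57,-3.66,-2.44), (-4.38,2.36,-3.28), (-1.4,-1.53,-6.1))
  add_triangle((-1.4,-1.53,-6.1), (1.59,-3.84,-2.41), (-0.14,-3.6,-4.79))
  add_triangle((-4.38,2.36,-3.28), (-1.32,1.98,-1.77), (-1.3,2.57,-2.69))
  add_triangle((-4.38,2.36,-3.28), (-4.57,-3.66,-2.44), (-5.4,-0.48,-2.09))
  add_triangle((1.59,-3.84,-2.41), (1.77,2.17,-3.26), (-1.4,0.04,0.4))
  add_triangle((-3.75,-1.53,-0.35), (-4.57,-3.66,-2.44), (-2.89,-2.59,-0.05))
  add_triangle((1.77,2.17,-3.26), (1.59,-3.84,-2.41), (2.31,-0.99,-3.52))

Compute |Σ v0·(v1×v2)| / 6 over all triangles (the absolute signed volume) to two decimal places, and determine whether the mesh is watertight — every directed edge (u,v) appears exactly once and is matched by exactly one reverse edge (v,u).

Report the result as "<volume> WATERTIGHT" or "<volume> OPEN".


111.89 WATERTIGHT

Per-triangle v0·(v1×v2)/6:
  t1: +0.2326
  t2: +0.0913
  t3: +2.8748
  t4: +1.5867
  t5: +0.6950
  t6: -0.0209
  t7: -0.6139
  t8: +1.1057
  t9: +0.4442
  t10: +3.9311
  t11: +8.2286
  t12: +1.3811
  t13: +0.4768
  t14: +0.3581
  t15: +1.2047
  t16: +0.5519
  t17: -0.7345
  t18: +6.5284
  t19: +9.1148
  t20: -0.1357
  t21: +0.9468
  t22: -0.4860
  t23: +2.5900
  t24: +0.1499
  t25: +3.0353
  t26: +1.3446
  t27: +2.5561
  t28: +0.9340
  t29: +0.8481
  t30: +19.1658
  t31: +0.2367
  t32: +0.3378
  t33: +3.5292
  t34: +2.3440
  t35: +0.1364
  t36: +0.4366
  t37: +2.8902
  t38: +0.1098
  t39: +0.4626
  t40: +1.9117
  t41: +0.0965
  t42: +24.2153
  t43: +2.0704
  t44: +0.5232
  t45: +6.3018
  t46: -3.4520
  t47: +2.0220
  t48: -0.6700
Σ = +111.8875 → |volume| = 111.89

Directed edges: 144 total, each appears once with its reverse present → watertight.


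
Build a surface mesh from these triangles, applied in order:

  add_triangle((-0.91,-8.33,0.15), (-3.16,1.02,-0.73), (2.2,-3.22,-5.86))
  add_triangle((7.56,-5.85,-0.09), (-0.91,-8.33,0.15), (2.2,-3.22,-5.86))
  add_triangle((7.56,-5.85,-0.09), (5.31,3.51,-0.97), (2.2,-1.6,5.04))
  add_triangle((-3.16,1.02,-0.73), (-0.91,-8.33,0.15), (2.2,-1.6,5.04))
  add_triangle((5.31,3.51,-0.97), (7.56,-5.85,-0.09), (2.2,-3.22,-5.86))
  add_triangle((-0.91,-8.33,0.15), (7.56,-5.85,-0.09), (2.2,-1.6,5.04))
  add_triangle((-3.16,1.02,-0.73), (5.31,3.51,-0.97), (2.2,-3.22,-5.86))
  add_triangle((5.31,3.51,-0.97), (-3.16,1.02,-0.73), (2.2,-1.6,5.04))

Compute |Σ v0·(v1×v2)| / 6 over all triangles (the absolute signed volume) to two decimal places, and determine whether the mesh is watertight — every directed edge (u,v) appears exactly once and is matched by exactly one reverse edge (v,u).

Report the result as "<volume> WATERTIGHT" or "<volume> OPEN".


312.53 WATERTIGHT

Per-triangle v0·(v1×v2)/6:
  t1: +29.3996
  t2: +66.6727
  t3: +48.7516
  t4: +20.4137
  t5: +57.7377
  t6: +57.6867
  t7: +20.4246
  t8: +11.4388
Σ = +312.5253 → |volume| = 312.53

Directed edges: 24 total, each appears once with its reverse present → watertight.


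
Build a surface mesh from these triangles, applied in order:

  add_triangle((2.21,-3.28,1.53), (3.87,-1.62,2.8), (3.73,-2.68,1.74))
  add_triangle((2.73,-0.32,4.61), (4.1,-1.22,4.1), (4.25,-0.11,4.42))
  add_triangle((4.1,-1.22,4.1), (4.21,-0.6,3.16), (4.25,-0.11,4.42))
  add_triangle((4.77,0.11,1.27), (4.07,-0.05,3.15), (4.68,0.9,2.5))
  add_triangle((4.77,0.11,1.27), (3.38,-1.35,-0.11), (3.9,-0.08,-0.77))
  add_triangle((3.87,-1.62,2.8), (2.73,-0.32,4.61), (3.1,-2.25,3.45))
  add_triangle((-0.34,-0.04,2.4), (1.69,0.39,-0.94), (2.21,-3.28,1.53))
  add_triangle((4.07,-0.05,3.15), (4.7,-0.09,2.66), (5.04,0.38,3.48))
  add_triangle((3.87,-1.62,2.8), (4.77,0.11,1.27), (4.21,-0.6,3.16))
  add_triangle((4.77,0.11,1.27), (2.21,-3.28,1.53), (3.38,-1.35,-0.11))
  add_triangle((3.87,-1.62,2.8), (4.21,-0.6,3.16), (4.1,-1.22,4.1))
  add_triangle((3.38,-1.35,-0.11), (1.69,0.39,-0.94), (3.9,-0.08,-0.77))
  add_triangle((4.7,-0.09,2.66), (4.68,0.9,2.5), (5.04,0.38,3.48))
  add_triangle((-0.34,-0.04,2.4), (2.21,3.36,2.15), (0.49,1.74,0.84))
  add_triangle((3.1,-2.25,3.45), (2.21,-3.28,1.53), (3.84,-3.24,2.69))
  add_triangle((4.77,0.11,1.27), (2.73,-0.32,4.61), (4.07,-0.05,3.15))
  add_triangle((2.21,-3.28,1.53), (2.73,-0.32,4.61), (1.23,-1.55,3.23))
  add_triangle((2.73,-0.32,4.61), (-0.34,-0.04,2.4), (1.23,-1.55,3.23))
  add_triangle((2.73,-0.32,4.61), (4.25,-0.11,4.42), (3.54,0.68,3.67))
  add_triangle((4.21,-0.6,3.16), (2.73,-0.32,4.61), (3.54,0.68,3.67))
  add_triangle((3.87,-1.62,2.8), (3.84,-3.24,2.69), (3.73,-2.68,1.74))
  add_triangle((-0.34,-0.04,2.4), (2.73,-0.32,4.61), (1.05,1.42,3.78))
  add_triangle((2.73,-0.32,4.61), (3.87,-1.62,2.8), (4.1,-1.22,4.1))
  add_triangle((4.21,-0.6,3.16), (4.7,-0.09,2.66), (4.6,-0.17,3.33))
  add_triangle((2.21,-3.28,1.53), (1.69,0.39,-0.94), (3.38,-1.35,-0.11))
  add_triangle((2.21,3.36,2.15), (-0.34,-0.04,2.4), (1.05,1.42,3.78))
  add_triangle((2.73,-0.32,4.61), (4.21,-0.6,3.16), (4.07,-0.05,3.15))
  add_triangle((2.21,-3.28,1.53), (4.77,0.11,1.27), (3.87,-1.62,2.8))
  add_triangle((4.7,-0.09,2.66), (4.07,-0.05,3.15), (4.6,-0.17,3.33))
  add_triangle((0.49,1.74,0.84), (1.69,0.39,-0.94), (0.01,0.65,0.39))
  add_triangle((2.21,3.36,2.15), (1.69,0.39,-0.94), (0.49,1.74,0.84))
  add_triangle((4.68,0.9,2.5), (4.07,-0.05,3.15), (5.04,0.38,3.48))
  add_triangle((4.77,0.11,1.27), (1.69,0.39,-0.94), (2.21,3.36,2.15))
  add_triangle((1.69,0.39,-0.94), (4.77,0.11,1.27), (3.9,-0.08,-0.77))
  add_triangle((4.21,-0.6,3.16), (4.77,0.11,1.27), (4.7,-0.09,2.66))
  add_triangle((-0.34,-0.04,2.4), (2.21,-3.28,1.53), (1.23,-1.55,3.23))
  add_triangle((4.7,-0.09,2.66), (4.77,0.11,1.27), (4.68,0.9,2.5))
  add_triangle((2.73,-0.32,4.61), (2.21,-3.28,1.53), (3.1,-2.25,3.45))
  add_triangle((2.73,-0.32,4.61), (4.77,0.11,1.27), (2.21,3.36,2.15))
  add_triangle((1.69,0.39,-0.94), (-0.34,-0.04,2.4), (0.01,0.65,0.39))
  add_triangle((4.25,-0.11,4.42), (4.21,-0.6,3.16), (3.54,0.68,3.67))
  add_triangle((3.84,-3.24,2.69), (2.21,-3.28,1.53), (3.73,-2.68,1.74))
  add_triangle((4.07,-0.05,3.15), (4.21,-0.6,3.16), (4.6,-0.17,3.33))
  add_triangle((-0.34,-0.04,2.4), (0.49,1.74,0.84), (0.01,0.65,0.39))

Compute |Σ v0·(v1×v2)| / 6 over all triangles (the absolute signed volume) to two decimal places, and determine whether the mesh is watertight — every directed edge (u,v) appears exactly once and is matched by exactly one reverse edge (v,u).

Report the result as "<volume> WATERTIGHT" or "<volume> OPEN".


43.57 OPEN

Per-triangle v0·(v1×v2)/6:
  t1: -1.4064
  t2: +1.4261
  t3: +0.9043
  t4: -1.4446
  t5: +1.9164
  t6: +2.2590
  t7: -2.3901
  t8: +0.3023
  t9: +1.7901
  t10: +3.7433
  t11: +0.8134
  t12: +0.3509
  t13: +0.5420
  t14: +0.9370
  t15: +1.1537
  t16: -0.1850
  t17: +2.9932
  t18: +1.8605
  t19: +0.9658
  t20: -2.0793
  t21: +0.9458
  t22: +2.1611
  t23: +0.2418
  t24: +0.2457
  t25: +0.2341
  t26: +0.6620
  t27: +0.9478
  t28: +3.4067
  t29: +0.0702
  t30: +0.0217
  t31: +0.6554
  t32: -0.0631
  t33: +4.0923
  t34: +0.6924
  t35: +0.4590
  t36: +0.7446
  t37: +1.0848
  t38: +0.5631
  t39: +10.6908
  t40: -0.3991
  t41: +0.6700
  t42: +0.7961
  t43: +0.0780
  t44: +0.1141
Σ = +43.5682 → |volume| = 43.57

Directed edges: 132 total; 6 unmatched, e.g. (3.1,-2.25,3.45)→(3.87,-1.62,2.8) → open.


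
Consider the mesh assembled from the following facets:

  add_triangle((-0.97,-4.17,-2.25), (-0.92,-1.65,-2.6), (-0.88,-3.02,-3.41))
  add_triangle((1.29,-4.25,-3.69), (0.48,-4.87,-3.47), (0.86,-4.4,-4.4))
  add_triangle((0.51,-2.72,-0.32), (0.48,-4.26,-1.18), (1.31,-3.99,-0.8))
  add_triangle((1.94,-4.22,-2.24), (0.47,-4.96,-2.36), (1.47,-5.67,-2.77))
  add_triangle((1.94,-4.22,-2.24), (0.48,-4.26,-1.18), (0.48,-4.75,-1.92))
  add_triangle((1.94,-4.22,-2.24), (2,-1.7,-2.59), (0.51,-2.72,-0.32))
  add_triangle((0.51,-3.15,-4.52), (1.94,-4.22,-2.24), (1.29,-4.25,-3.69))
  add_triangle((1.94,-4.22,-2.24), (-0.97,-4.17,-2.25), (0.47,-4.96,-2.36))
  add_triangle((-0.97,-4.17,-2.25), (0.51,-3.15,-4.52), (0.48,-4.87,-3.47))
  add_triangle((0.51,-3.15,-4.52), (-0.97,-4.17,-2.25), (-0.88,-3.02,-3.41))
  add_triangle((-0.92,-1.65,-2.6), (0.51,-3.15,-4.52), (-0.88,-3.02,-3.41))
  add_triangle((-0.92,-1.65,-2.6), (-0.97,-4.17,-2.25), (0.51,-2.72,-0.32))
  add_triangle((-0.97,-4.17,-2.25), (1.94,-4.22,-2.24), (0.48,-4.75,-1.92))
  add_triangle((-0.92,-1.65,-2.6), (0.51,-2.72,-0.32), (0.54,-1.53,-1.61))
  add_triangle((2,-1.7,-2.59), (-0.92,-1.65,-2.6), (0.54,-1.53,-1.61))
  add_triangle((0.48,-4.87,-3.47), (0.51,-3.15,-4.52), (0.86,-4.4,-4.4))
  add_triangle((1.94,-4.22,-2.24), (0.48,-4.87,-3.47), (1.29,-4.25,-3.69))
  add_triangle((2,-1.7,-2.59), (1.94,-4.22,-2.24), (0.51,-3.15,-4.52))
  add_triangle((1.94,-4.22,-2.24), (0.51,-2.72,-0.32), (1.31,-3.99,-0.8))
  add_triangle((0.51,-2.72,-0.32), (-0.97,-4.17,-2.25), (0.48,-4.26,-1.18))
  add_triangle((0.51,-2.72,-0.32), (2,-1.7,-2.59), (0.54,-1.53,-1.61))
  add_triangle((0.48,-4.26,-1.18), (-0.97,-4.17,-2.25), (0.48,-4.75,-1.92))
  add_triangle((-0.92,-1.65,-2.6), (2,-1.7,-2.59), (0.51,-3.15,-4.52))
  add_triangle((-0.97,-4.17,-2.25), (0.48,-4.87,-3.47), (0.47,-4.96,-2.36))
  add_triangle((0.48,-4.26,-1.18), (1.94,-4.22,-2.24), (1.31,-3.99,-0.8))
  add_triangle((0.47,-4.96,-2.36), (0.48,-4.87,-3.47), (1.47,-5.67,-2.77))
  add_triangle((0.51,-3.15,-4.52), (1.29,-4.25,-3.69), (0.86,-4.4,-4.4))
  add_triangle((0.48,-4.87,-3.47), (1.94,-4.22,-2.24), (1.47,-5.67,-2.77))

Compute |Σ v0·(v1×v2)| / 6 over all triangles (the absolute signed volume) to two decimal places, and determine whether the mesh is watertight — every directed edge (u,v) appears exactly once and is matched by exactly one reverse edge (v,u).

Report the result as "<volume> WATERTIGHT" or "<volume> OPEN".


Per-triangle v0·(v1×v2)/6:
  t1: +0.4526
  t2: +0.6653
  t3: +0.2207
  t4: -0.0871
  t5: +0.6703
  t6: +0.0842
  t7: +0.3834
  t8: -0.6004
  t9: +2.4339
  t10: +1.8858
  t11: +0.7426
  t12: -0.9302
  t13: +1.2648
  t14: -1.0730
  t15: -0.6153
  t16: +0.5826
  t17: +1.3608
  t18: +3.5542
  t19: -0.2719
  t20: +0.2849
  t21: -0.8156
  t22: +0.5748
  t23: +0.3043
  t24: +1.3051
  t25: +0.9717
  t26: +0.8878
  t27: +0.4181
  t28: +1.0039
Σ = +15.6581 → |volume| = 15.66

Directed edges: 84 total, each appears once with its reverse present → watertight.

15.66 WATERTIGHT


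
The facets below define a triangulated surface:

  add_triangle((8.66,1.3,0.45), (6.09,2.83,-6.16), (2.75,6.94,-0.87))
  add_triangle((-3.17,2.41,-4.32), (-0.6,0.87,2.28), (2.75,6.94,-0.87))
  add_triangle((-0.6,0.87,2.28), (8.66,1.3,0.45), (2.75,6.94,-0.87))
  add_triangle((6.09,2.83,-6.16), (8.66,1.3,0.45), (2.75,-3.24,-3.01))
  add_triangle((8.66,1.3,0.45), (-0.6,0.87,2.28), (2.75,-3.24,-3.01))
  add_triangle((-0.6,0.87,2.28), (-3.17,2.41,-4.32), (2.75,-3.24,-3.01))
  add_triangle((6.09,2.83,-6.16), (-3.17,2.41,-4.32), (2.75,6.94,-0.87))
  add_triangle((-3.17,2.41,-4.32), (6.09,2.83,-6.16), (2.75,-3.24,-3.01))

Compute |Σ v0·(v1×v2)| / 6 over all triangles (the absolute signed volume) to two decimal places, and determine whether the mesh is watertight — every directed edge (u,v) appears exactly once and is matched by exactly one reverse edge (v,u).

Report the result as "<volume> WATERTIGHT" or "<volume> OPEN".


234.47 WATERTIGHT

Per-triangle v0·(v1×v2)/6:
  t1: +58.2132
  t2: +15.7893
  t3: +23.1769
  t4: +42.8636
  t5: +7.8161
  t6: +0.4034
  t7: +50.7888
  t8: +35.4140
Σ = +234.4654 → |volume| = 234.47

Directed edges: 24 total, each appears once with its reverse present → watertight.


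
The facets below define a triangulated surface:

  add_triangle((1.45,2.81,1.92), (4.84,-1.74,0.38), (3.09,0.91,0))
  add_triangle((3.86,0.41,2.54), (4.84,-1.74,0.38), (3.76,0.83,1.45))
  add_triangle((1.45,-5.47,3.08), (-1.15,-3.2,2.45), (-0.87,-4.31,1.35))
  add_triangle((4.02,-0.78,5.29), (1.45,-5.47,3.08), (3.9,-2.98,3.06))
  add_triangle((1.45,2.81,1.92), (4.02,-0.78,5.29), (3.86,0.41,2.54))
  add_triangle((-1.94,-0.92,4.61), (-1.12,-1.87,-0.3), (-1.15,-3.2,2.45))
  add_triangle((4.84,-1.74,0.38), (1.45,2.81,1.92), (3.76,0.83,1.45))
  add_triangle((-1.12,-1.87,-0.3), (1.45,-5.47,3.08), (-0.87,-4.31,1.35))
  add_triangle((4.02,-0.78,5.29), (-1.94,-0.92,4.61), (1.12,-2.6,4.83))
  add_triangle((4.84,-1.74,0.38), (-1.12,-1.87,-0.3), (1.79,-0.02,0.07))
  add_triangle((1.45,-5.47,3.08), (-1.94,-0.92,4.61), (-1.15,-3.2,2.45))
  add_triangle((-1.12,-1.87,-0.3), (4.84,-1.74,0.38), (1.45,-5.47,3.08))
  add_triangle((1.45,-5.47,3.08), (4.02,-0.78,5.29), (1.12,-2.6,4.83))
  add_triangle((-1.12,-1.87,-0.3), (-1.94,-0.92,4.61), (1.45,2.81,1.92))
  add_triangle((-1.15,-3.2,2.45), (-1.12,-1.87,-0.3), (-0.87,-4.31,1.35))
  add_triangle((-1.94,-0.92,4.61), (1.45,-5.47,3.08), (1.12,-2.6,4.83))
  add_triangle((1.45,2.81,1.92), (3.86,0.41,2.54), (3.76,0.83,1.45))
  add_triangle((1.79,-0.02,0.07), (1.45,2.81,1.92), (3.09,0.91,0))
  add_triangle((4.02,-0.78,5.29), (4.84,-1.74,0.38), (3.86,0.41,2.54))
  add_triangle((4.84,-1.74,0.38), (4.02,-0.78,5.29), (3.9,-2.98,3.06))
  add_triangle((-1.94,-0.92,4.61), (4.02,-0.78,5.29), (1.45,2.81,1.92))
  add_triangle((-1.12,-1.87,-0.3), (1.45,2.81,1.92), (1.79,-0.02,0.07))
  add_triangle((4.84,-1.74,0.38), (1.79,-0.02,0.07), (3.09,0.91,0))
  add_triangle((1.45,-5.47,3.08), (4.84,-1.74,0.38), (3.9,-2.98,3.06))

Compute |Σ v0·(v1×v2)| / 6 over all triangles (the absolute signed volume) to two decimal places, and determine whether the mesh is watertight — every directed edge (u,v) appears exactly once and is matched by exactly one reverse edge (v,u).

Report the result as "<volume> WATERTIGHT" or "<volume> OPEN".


Per-triangle v0·(v1×v2)/6:
  t1: +3.5963
  t2: +2.2623
  t3: +3.1510
  t4: +8.9491
  t5: +5.2690
  t6: +2.4195
  t7: -0.0755
  t8: +0.8961
  t9: +8.5197
  t10: +0.2360
  t11: +6.1641
  t12: +6.2843
  t13: +9.7965
  t14: -0.2905
  t15: +1.0929
  t16: +8.3087
  t17: +2.0176
  t18: -0.6269
  t19: +6.0132
  t20: +7.8094
  t21: +14.8461
  t22: -0.8304
  t23: -0.0070
  t24: +7.2176
Σ = +103.0187 → |volume| = 103.02

Directed edges: 72 total, each appears once with its reverse present → watertight.

103.02 WATERTIGHT


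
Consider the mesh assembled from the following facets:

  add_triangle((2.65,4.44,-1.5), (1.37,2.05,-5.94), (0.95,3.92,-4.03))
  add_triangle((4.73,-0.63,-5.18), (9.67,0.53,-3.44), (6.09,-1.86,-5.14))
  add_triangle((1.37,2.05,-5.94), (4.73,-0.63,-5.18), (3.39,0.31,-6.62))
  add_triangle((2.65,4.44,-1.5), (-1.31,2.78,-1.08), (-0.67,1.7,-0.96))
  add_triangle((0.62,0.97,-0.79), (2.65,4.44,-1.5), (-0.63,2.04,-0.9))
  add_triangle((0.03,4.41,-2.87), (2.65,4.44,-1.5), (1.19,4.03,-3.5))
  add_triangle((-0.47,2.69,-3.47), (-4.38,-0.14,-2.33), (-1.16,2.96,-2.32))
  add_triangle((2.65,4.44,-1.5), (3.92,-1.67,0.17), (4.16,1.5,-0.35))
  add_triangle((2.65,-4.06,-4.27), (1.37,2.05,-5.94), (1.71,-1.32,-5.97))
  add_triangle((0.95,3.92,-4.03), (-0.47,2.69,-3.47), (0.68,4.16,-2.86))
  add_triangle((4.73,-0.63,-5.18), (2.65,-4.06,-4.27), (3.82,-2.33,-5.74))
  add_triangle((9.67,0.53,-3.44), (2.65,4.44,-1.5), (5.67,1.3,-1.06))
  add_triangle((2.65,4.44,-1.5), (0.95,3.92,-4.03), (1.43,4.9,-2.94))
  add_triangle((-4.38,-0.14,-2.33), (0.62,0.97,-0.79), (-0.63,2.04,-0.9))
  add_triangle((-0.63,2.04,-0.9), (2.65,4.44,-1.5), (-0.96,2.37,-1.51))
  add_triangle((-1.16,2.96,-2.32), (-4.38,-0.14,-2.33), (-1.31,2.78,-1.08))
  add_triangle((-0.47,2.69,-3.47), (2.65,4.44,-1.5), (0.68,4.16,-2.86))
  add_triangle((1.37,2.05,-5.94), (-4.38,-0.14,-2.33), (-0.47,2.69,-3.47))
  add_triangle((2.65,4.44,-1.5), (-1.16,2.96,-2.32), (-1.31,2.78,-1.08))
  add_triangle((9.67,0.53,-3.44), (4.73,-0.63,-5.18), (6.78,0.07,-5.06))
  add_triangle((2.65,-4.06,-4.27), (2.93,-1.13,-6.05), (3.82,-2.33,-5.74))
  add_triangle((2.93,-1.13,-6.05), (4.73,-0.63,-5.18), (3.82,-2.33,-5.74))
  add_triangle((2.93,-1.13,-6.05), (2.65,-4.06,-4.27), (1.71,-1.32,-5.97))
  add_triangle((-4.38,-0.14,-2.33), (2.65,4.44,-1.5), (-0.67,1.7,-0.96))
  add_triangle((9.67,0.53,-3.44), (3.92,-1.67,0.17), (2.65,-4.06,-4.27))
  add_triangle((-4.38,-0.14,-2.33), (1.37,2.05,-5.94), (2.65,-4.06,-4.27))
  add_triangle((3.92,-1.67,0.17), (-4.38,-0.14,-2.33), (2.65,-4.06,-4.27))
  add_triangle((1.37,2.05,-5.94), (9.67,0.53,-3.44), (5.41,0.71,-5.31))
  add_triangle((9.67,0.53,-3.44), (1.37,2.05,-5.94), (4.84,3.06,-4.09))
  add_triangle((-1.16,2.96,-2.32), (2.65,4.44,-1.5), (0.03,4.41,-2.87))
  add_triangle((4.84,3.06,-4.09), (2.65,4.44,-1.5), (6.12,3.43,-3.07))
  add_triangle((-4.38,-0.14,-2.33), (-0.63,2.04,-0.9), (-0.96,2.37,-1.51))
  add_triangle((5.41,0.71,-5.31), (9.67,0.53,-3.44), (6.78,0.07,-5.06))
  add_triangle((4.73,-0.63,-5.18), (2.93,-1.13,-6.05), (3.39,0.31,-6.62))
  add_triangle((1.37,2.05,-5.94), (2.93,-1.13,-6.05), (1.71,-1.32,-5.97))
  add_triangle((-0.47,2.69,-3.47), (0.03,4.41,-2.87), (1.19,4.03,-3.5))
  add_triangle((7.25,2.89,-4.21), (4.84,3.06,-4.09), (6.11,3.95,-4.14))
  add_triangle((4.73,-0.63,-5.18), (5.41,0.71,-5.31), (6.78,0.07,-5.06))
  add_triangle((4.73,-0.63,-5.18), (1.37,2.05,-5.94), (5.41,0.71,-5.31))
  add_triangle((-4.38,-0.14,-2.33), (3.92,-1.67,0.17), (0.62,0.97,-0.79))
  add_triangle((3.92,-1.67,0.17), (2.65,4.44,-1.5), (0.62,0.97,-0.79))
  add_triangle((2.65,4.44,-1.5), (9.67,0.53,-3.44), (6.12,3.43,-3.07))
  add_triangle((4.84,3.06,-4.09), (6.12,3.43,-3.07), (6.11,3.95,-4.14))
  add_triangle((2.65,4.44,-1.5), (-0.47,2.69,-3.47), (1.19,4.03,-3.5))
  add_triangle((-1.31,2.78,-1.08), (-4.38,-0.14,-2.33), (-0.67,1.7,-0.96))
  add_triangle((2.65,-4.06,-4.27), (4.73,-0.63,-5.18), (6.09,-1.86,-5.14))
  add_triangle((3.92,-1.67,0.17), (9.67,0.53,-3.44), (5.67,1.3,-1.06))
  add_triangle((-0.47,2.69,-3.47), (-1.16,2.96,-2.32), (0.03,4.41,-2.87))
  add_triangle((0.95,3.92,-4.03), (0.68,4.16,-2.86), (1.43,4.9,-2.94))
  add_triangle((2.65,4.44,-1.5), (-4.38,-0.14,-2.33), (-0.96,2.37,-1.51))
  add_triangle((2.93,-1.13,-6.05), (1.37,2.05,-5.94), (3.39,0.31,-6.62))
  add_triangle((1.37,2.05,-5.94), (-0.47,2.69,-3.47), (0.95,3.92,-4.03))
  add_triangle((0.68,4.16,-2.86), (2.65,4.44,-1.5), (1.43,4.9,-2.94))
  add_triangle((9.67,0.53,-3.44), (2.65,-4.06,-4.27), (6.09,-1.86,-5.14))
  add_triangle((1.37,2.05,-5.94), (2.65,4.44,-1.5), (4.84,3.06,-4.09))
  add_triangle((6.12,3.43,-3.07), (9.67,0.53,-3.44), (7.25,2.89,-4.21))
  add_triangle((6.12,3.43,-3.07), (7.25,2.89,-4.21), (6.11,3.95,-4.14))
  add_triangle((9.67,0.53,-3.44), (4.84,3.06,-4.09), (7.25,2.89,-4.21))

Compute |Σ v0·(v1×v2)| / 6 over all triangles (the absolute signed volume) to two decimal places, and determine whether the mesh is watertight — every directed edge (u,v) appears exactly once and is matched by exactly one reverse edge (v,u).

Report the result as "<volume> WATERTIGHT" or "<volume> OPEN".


Per-triangle v0·(v1×v2)/6:
  t1: +5.6894
  t2: +8.1038
  t3: +2.4517
  t4: -0.6719
  t5: -0.6385
  t6: +2.8766
  t7: +3.6822
  t8: -1.5227
  t9: -3.7478
  t10: +1.1895
  t11: +2.5850
  t12: +7.5129
  t13: +1.6714
  t14: -1.2923
  t15: +0.5994
  t16: +2.6697
  t17: -1.1829
  t18: +8.4529
  t19: +2.5954
  t20: +2.0951
  t21: +2.6834
  t22: +3.1715
  t23: +4.0062
  t24: -1.7374
  t25: +20.7108
  t26: +28.4954
  t27: +1.6486
  t28: +7.1419
  t29: +17.0218
  t30: +0.4473
  t31: +4.9489
  t32: +0.5129
  t33: +3.4103
  t34: +3.4012
  t35: +4.0746
  t36: +1.7841
  t37: +1.5325
  t38: +2.1957
  t39: +6.0887
  t40: -2.7961
  t41: -1.6700
  t42: +3.4008
  t43: -0.5102
  t44: -0.9812
  t45: -0.7619
  t46: +5.6005
  t47: +5.4016
  t48: +1.3501
  t49: +0.6742
  t50: +1.9221
  t51: +2.9355
  t52: +3.2111
  t53: +0.1051
  t54: +8.3889
  t55: +11.3711
  t56: +4.5470
  t57: +1.5938
  t58: +2.1681
Σ = +200.6077 → |volume| = 200.61

Directed edges: 174 total; 4 unmatched, e.g. (3.92,-1.67,0.17)→(4.16,1.5,-0.35) → open.

200.61 OPEN
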